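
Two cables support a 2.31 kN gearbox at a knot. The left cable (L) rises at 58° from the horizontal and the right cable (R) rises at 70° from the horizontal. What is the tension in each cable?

T_L = 1.003 kN, T_R = 1.553 kN

ΣF_x = 0: −T_L·cos58° + T_R·cos70° = 0 → T_R = 1.54938·T_L.
ΣF_y = 0: T_L·sin58° + T_R·sin70° = 2.31.
Substitute: T_L·(0.848048 + 1.54938·0.939693) = 2.31 → T_L = 1.00261 ≈ 1.003 kN.
Then T_R = 1.54938 × 1.00261 = 1.553 kN.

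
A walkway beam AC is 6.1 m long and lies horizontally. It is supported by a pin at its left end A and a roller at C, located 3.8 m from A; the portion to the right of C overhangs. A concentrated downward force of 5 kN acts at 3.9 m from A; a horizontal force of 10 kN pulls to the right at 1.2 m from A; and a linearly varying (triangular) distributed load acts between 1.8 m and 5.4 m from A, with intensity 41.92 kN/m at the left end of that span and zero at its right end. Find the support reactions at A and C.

A_x = -10.00 kN, A_y = 15.75 kN, C_y = 64.70 kN

Resultant of the triangular load: ½ × 41.92 × 3.6 = 75.456 kN, acting at 3 m from A (one-third of the span from the peak).
Moments about A: C_y·3.8 − 5·3.9 − (½·41.92·3.6)·3 = 0 → C_y = 245.868/3.8 = 64.7021 ≈ 64.70 kN.
ΣF_y = 0: A_y + 64.7021 − 5 − ½·41.92·3.6 = 0 → A_y = 15.75 kN.
ΣF_x = 0: A_x + 10 = 0 → A_x = -10.00 kN.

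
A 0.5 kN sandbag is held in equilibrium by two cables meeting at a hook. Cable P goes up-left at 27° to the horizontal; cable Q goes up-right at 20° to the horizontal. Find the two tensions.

T_P = 0.6424 kN, T_Q = 0.6091 kN

ΣF_x = 0: −T_P·cos27° + T_Q·cos20° = 0 → T_Q = 0.948189·T_P.
ΣF_y = 0: T_P·sin27° + T_Q·sin20° = 0.5.
Substitute: T_P·(0.45399 + 0.948189·0.34202) = 0.5 → T_P = 0.642434 ≈ 0.6424 kN.
Then T_Q = 0.948189 × 0.642434 = 0.6091 kN.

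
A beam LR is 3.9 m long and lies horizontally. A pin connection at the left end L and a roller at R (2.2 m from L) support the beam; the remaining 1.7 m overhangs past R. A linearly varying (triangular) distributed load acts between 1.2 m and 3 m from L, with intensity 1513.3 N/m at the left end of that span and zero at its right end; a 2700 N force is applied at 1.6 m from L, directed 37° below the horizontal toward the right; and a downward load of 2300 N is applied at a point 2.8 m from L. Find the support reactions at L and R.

Resultant of the triangular load: ½ × 1513.3 × 1.8 = 1361.97 N, acting at 1.8 m from L (one-third of the span from the peak).
Taking moments about L: R_y·2.2 − (½·1513.3·1.8)·1.8 − 2700·sin37°·1.6 − 2300·2.8 = 0 → R_y = 11491.4/2.2 = 5223.36 ≈ 5223 N.
ΣF_y = 0: L_y + 5223.36 − ½·1513.3·1.8 − 2700·sin37° − 2300 = 0 → L_y = 63.51 N.
ΣF_x = 0: L_x + 2700·cos37° = 0 → L_x = -2156 N.

L_x = -2156 N, L_y = 63.51 N, R_y = 5223 N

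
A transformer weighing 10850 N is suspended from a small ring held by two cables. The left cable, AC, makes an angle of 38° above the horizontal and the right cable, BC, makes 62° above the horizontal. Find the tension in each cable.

T_AC = 5172 N, T_BC = 8682 N

ΣF_x = 0: −T_AC·cos38° + T_BC·cos62° = 0 → T_BC = 1.67851·T_AC.
ΣF_y = 0: T_AC·sin38° + T_BC·sin62° = 10850.
Substitute: T_AC·(0.615661 + 1.67851·0.882948) = 10850 → T_AC = 5172.34 ≈ 5172 N.
Then T_BC = 1.67851 × 5172.34 = 8682 N.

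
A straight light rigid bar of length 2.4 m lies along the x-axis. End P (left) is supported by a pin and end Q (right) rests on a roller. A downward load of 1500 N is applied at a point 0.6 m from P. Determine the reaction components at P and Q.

ΣM about P: Q_y·2.4 − 1500·0.6 = 0 → Q_y = 900/2.4 = 375.0 N.
ΣF_y = 0: P_y + 375 − 1500 = 0 → P_y = 1125 N.
ΣF_x = 0: no horizontal applied forces, so P_x = 0.

P_x = 0, P_y = 1125 N, Q_y = 375.0 N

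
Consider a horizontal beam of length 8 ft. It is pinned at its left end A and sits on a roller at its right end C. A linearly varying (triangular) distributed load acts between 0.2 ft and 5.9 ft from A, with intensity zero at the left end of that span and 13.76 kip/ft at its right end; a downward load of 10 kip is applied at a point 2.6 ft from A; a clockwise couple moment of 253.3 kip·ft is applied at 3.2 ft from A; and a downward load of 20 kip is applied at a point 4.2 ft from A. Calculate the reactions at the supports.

A_x = 0, A_y = 4.196 kip, C_y = 65.02 kip

Resultant of the triangular load: ½ × 13.76 × 5.7 = 39.216 kip, acting at 4 ft from A (one-third of the span from the peak).
Taking moments about A: C_y·8 − (½·13.76·5.7)·4 − 10·2.6 − 253.3 − 20·4.2 = 0 → C_y = 520.164/8 = 65.0205 ≈ 65.02 kip.
ΣF_y = 0: A_y + 65.0205 − ½·13.76·5.7 − 10 − 20 = 0 → A_y = 4.196 kip.
ΣF_x = 0: no horizontal applied forces, so A_x = 0.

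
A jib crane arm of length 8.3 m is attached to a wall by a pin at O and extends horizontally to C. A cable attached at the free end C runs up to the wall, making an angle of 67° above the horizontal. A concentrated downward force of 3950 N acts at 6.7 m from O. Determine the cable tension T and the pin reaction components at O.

ΣM about O: T·sin67°·8.3 − 3950·6.7 = 0 → T = 26465/(8.3·0.920505) = 3463.92 ≈ 3464 N.
ΣF_x = 0: O_x − T·cos67° = 0 → O_x = 3463.92 × 0.390731 = 1353 N.
ΣF_y = 0: O_y + T·sin67° − 3950 = 0 → O_y = 3950 − 3463.92 × 0.920505 = 761.4 N.

T = 3464 N, O_x = 1353 N, O_y = 761.4 N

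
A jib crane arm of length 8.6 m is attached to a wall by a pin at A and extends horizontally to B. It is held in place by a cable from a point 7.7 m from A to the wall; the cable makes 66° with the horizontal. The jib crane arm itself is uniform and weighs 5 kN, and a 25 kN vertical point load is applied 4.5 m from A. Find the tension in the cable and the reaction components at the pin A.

T = 19.05 kN, A_x = 7.748 kN, A_y = 12.60 kN

ΣM about A: T·sin66°·7.7 − 5·4.3 − 25·4.5 = 0 → T = 134/(7.7·0.913545) = 19.0495 ≈ 19.05 kN.
ΣF_x = 0: A_x − T·cos66° = 0 → A_x = 19.0495 × 0.406737 = 7.748 kN.
ΣF_y = 0: A_y + T·sin66° − 5 − 25 = 0 → A_y = 30 − 19.0495 × 0.913545 = 12.60 kN.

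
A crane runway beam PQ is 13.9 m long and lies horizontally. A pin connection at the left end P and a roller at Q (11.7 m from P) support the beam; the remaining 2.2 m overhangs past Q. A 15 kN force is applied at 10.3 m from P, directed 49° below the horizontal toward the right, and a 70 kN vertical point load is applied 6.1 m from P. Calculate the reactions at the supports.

P_x = -9.841 kN, P_y = 34.86 kN, Q_y = 46.46 kN

Taking moments about P: Q_y·11.7 − 15·sin49°·10.3 − 70·6.1 = 0 → Q_y = 543.603/11.7 = 46.4618 ≈ 46.46 kN.
ΣF_y = 0: P_y + 46.4618 − 15·sin49° − 70 = 0 → P_y = 34.86 kN.
ΣF_x = 0: P_x + 15·cos49° = 0 → P_x = -9.841 kN.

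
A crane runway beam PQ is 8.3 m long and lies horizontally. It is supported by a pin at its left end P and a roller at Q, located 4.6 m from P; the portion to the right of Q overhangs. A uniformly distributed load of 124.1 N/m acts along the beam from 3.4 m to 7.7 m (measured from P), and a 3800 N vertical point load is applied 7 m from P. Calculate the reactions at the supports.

P_x = 0, P_y = -2093 N, Q_y = 6426 N

Resultant of the distributed load: 124.1 × 4.3 = 533.63 N at 5.55 m from P.
Taking moments about P: Q_y·4.6 − (124.1·4.3)·5.55 − 3800·7 = 0 → Q_y = 29561.6465/4.6 = 6426.44 ≈ 6426 N.
ΣF_y = 0: P_y + 6426.44 − 124.1·4.3 − 3800 = 0 → P_y = -2093 N.
ΣF_x = 0: no horizontal applied forces, so P_x = 0.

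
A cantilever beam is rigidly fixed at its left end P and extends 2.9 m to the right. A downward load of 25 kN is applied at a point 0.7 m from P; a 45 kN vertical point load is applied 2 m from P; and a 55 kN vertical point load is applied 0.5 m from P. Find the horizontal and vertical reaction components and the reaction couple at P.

ΣF_x = 0: P_x = 0.
ΣF_y = 0: P_y − 25 − 45 − 55 = 0 → P_y = 125.0 kN.
ΣM about P: M_P − 25·0.7 − 45·2 − 55·0.5 = 0 → M_P = 135.0 kN·m.

P_x = 0, P_y = 125.0 kN, M_P = 135.0 kN·m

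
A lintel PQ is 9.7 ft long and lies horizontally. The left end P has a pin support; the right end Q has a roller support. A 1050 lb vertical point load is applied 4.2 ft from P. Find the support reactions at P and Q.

P_x = 0, P_y = 595.4 lb, Q_y = 454.6 lb

Moments about P: Q_y·9.7 − 1050·4.2 = 0 → Q_y = 4410/9.7 = 454.639 ≈ 454.6 lb.
ΣF_y = 0: P_y + 454.639 − 1050 = 0 → P_y = 595.4 lb.
ΣF_x = 0: no horizontal applied forces, so P_x = 0.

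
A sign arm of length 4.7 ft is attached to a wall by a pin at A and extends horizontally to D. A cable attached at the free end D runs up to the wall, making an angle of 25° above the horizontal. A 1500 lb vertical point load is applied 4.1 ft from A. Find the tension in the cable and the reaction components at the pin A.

T = 3096 lb, A_x = 2806 lb, A_y = 191.5 lb

ΣM about A: T·sin25°·4.7 − 1500·4.1 = 0 → T = 6150/(4.7·0.422618) = 3096.2 ≈ 3096 lb.
ΣF_x = 0: A_x − T·cos25° = 0 → A_x = 3096.2 × 0.906308 = 2806 lb.
ΣF_y = 0: A_y + T·sin25° − 1500 = 0 → A_y = 1500 − 3096.2 × 0.422618 = 191.5 lb.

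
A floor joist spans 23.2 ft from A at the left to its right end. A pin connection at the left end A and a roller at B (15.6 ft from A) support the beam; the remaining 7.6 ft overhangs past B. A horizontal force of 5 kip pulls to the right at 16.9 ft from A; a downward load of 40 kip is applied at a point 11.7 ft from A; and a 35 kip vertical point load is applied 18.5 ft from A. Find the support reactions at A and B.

Taking moments about A: B_y·15.6 − 40·11.7 − 35·18.5 = 0 → B_y = 1115.5/15.6 = 71.5064 ≈ 71.51 kip.
ΣF_y = 0: A_y + 71.5064 − 40 − 35 = 0 → A_y = 3.494 kip.
ΣF_x = 0: A_x + 5 = 0 → A_x = -5.000 kip.

A_x = -5.000 kip, A_y = 3.494 kip, B_y = 71.51 kip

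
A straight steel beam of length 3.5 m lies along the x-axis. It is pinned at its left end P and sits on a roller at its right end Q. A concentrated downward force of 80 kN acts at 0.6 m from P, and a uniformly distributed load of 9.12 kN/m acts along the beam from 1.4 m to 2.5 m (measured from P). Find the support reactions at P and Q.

Resultant of the distributed load: 9.12 × 1.1 = 10.032 kN at 1.95 m from P.
ΣM about P: Q_y·3.5 − 80·0.6 − (9.12·1.1)·1.95 = 0 → Q_y = 67.5624/3.5 = 19.3035 ≈ 19.30 kN.
ΣF_y = 0: P_y + 19.3035 − 80 − 9.12·1.1 = 0 → P_y = 70.73 kN.
ΣF_x = 0: no horizontal applied forces, so P_x = 0.

P_x = 0, P_y = 70.73 kN, Q_y = 19.30 kN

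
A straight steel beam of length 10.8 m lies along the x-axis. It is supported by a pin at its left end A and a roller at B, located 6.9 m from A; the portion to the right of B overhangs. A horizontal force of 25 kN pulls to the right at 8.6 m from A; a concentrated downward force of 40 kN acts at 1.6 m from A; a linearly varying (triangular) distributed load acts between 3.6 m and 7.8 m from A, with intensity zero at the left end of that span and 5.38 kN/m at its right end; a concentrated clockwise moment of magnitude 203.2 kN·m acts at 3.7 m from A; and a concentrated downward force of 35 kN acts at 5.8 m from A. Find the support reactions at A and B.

A_x = -25.00 kN, A_y = 7.674 kN, B_y = 78.62 kN

Resultant of the triangular load: ½ × 5.38 × 4.2 = 11.298 kN, acting at 6.4 m from A (one-third of the span from the peak).
ΣM about A: B_y·6.9 − 40·1.6 − (½·5.38·4.2)·6.4 − 203.2 − 35·5.8 = 0 → B_y = 542.5072/6.9 = 78.6242 ≈ 78.62 kN.
ΣF_y = 0: A_y + 78.6242 − 40 − ½·5.38·4.2 − 35 = 0 → A_y = 7.674 kN.
ΣF_x = 0: A_x + 25 = 0 → A_x = -25.00 kN.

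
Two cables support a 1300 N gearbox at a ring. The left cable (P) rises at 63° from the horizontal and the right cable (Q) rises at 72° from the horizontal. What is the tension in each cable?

ΣF_x = 0: −T_P·cos63° + T_Q·cos72° = 0 → T_Q = 1.46914·T_P.
ΣF_y = 0: T_P·sin63° + T_Q·sin72° = 1300.
Substitute: T_P·(0.891007 + 1.46914·0.951057) = 1300 → T_P = 568.122 ≈ 568.1 N.
Then T_Q = 1.46914 × 568.122 = 834.7 N.

T_P = 568.1 N, T_Q = 834.7 N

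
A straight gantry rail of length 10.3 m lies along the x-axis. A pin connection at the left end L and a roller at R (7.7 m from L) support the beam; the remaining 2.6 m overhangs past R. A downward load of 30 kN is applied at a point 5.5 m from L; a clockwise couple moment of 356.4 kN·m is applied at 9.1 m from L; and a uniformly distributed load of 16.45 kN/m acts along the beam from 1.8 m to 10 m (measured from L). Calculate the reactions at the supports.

Resultant of the distributed load: 16.45 × 8.2 = 134.89 kN at 5.9 m from L.
Taking moments about L: R_y·7.7 − 30·5.5 − 356.4 − (16.45·8.2)·5.9 = 0 → R_y = 1317.251/7.7 = 171.072 ≈ 171.1 kN.
ΣF_y = 0: L_y + 171.072 − 30 − 16.45·8.2 = 0 → L_y = -6.182 kN.
ΣF_x = 0: no horizontal applied forces, so L_x = 0.

L_x = 0, L_y = -6.182 kN, R_y = 171.1 kN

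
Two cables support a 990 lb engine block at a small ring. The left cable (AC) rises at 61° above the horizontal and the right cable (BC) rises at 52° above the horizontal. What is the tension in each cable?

T_AC = 662.1 lb, T_BC = 521.4 lb

ΣF_x = 0: −T_AC·cos61° + T_BC·cos52° = 0 → T_BC = 0.787461·T_AC.
ΣF_y = 0: T_AC·sin61° + T_BC·sin52° = 990.
Substitute: T_AC·(0.87462 + 0.787461·0.788011) = 990 → T_AC = 662.142 ≈ 662.1 lb.
Then T_BC = 0.787461 × 662.142 = 521.4 lb.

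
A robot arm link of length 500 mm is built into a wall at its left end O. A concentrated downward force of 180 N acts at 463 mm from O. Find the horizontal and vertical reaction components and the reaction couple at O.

O_x = 0, O_y = 180.0 N, M_O = 83340 N·mm

ΣF_x = 0: O_x = 0.
ΣF_y = 0: O_y − 180 = 0 → O_y = 180.0 N.
ΣM about O: M_O − 180·463 = 0 → M_O = 83340 N·mm.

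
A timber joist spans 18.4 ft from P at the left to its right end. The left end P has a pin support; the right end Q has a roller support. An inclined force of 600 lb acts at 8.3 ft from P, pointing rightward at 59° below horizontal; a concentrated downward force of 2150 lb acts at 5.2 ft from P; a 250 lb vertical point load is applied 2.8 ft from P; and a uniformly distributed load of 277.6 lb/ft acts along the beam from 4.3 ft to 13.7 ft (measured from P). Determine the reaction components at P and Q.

Resultant of the distributed load: 277.6 × 9.4 = 2609.44 lb at 9 ft from P.
ΣM about P: Q_y·18.4 − 600·sin59°·8.3 − 2150·5.2 − 250·2.8 − (277.6·9.4)·9 = 0 → Q_y = 39633.7/18.4 = 2154.01 ≈ 2154 lb.
ΣF_y = 0: P_y + 2154.01 − 600·sin59° − 2150 − 250 − 277.6·9.4 = 0 → P_y = 3370 lb.
ΣF_x = 0: P_x + 600·cos59° = 0 → P_x = -309.0 lb.

P_x = -309.0 lb, P_y = 3370 lb, Q_y = 2154 lb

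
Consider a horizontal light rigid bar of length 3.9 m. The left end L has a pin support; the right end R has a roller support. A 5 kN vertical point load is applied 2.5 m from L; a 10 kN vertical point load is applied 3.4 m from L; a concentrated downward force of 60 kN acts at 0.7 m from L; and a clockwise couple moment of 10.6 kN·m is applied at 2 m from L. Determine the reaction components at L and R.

L_x = 0, L_y = 49.59 kN, R_y = 25.41 kN

Moments about L: R_y·3.9 − 5·2.5 − 10·3.4 − 60·0.7 − 10.6 = 0 → R_y = 99.1/3.9 = 25.4103 ≈ 25.41 kN.
ΣF_y = 0: L_y + 25.4103 − 5 − 10 − 60 = 0 → L_y = 49.59 kN.
ΣF_x = 0: no horizontal applied forces, so L_x = 0.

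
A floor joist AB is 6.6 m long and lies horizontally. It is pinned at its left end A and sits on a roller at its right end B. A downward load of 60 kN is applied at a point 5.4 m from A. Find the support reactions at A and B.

Taking moments about A: B_y·6.6 − 60·5.4 = 0 → B_y = 324/6.6 = 49.0909 ≈ 49.09 kN.
ΣF_y = 0: A_y + 49.0909 − 60 = 0 → A_y = 10.91 kN.
ΣF_x = 0: no horizontal applied forces, so A_x = 0.

A_x = 0, A_y = 10.91 kN, B_y = 49.09 kN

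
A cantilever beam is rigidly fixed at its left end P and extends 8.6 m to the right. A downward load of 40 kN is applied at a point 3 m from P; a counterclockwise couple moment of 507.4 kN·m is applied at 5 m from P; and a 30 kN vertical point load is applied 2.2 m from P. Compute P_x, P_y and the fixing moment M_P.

P_x = 0, P_y = 70.00 kN, M_P = -321.4 kN·m

ΣF_x = 0: P_x = 0.
ΣF_y = 0: P_y − 40 − 30 = 0 → P_y = 70.00 kN.
ΣM about P: M_P − 40·3 + 507.4 − 30·2.2 = 0 → M_P = -321.4 kN·m.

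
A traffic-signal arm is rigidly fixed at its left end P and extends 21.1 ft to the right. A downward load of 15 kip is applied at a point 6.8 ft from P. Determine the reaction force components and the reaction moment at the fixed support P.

ΣF_x = 0: P_x = 0.
ΣF_y = 0: P_y − 15 = 0 → P_y = 15.00 kip.
ΣM about P: M_P − 15·6.8 = 0 → M_P = 102.0 kip·ft.

P_x = 0, P_y = 15.00 kip, M_P = 102.0 kip·ft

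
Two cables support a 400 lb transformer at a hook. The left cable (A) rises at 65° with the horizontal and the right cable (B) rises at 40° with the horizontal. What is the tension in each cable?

ΣF_x = 0: −T_A·cos65° + T_B·cos40° = 0 → T_B = 0.551689·T_A.
ΣF_y = 0: T_A·sin65° + T_B·sin40° = 400.
Substitute: T_A·(0.906308 + 0.551689·0.642788) = 400 → T_A = 317.227 ≈ 317.2 lb.
Then T_B = 0.551689 × 317.227 = 175.0 lb.

T_A = 317.2 lb, T_B = 175.0 lb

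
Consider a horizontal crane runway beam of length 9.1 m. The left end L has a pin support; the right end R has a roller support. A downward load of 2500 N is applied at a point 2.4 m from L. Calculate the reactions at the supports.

L_x = 0, L_y = 1841 N, R_y = 659.3 N

ΣM about L: R_y·9.1 − 2500·2.4 = 0 → R_y = 6000/9.1 = 659.341 ≈ 659.3 N.
ΣF_y = 0: L_y + 659.341 − 2500 = 0 → L_y = 1841 N.
ΣF_x = 0: no horizontal applied forces, so L_x = 0.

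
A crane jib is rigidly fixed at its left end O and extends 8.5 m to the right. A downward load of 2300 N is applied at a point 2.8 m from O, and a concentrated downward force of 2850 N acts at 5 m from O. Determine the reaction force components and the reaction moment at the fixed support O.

ΣF_x = 0: O_x = 0.
ΣF_y = 0: O_y − 2300 − 2850 = 0 → O_y = 5150 N.
ΣM about O: M_O − 2300·2.8 − 2850·5 = 0 → M_O = 20690 N·m.

O_x = 0, O_y = 5150 N, M_O = 20690 N·m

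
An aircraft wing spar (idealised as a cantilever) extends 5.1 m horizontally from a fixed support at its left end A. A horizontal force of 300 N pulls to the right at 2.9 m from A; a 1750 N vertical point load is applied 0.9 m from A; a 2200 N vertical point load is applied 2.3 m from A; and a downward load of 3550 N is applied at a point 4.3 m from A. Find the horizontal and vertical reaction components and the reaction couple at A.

ΣF_x = 0: A_x + 300 = 0 → A_x = -300.0 N.
ΣF_y = 0: A_y − 1750 − 2200 − 3550 = 0 → A_y = 7500 N.
ΣM about A: M_A − 1750·0.9 − 2200·2.3 − 3550·4.3 = 0 → M_A = 21900 N·m.

A_x = -300.0 N, A_y = 7500 N, M_A = 21900 N·m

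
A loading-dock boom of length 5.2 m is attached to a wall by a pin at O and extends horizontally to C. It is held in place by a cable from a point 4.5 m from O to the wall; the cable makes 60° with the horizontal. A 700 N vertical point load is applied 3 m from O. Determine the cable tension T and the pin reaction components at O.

ΣM about O: T·sin60°·4.5 − 700·3 = 0 → T = 2100/(4.5·0.866025) = 538.861 ≈ 538.9 N.
ΣF_x = 0: O_x − T·cos60° = 0 → O_x = 538.861 × 0.5 = 269.4 N.
ΣF_y = 0: O_y + T·sin60° − 700 = 0 → O_y = 700 − 538.861 × 0.866025 = 233.3 N.

T = 538.9 N, O_x = 269.4 N, O_y = 233.3 N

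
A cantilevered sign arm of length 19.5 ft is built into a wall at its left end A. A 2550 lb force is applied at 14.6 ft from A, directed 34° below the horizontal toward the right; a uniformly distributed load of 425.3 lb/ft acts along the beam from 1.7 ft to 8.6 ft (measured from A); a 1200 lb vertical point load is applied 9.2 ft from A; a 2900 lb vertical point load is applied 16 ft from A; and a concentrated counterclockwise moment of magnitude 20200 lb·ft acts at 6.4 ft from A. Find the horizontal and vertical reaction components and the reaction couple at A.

A_x = -2114 lb, A_y = 8461 lb, M_A = 73170 lb·ft

Resultant of the distributed load: 425.3 × 6.9 = 2934.57 lb at 5.15 ft from A.
ΣF_x = 0: A_x + 2550·cos34° = 0 → A_x = -2114 lb.
ΣF_y = 0: A_y − 2550·sin34° − 425.3·6.9 − 1200 − 2900 = 0 → A_y = 8461 lb.
ΣM about A: M_A − 2550·sin34°·14.6 − (425.3·6.9)·5.15 − 1200·9.2 − 2900·16 + 20200 = 0 → M_A = 73170 lb·ft.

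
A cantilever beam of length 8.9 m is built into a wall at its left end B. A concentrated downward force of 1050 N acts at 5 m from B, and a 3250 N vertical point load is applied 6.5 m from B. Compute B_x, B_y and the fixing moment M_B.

ΣF_x = 0: B_x = 0.
ΣF_y = 0: B_y − 1050 − 3250 = 0 → B_y = 4300 N.
ΣM about B: M_B − 1050·5 − 3250·6.5 = 0 → M_B = 26380 N·m.

B_x = 0, B_y = 4300 N, M_B = 26380 N·m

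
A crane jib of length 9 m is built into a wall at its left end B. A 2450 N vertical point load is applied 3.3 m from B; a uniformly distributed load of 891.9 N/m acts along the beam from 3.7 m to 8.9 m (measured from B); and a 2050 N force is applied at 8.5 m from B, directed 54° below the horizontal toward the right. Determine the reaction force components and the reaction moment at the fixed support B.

B_x = -1205 N, B_y = 8746 N, M_B = 51400 N·m

Resultant of the distributed load: 891.9 × 5.2 = 4637.88 N at 6.3 m from B.
ΣF_x = 0: B_x + 2050·cos54° = 0 → B_x = -1205 N.
ΣF_y = 0: B_y − 2450 − 891.9·5.2 − 2050·sin54° = 0 → B_y = 8746 N.
ΣM about B: M_B − 2450·3.3 − (891.9·5.2)·6.3 − 2050·sin54°·8.5 = 0 → M_B = 51400 N·m.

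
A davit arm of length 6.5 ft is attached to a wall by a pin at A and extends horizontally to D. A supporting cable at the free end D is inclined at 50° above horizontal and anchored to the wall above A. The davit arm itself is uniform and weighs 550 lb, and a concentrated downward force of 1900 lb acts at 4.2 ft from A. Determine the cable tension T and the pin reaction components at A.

ΣM about A: T·sin50°·6.5 − 550·3.25 − 1900·4.2 = 0 → T = 9767.5/(6.5·0.766044) = 1961.63 ≈ 1962 lb.
ΣF_x = 0: A_x − T·cos50° = 0 → A_x = 1961.63 × 0.642788 = 1261 lb.
ΣF_y = 0: A_y + T·sin50° − 550 − 1900 = 0 → A_y = 2450 − 1961.63 × 0.766044 = 947.3 lb.

T = 1962 lb, A_x = 1261 lb, A_y = 947.3 lb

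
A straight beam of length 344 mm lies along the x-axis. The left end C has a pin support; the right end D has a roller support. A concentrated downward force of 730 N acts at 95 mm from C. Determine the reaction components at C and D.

C_x = 0, C_y = 528.4 N, D_y = 201.6 N

Moments about C: D_y·344 − 730·95 = 0 → D_y = 69350/344 = 201.599 ≈ 201.6 N.
ΣF_y = 0: C_y + 201.599 − 730 = 0 → C_y = 528.4 N.
ΣF_x = 0: no horizontal applied forces, so C_x = 0.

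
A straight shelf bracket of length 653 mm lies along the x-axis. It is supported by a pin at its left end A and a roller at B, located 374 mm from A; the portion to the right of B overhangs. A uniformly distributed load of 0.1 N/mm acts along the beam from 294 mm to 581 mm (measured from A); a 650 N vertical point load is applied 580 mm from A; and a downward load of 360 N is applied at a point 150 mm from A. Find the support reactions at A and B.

Resultant of the distributed load: 0.1 × 287 = 28.7 N at 437.5 mm from A.
Taking moments about A: B_y·374 − (0.1·287)·437.5 − 650·580 − 360·150 = 0 → B_y = 443556.25/374 = 1185.98 ≈ 1186 N.
ΣF_y = 0: A_y + 1185.98 − 0.1·287 − 650 − 360 = 0 → A_y = -147.3 N.
ΣF_x = 0: no horizontal applied forces, so A_x = 0.

A_x = 0, A_y = -147.3 N, B_y = 1186 N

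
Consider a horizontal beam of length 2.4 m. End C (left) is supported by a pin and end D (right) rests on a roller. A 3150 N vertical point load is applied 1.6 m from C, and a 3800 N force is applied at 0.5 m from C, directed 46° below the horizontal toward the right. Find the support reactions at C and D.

Moments about C: D_y·2.4 − 3150·1.6 − 3800·sin46°·0.5 = 0 → D_y = 6406.75/2.4 = 2669.48 ≈ 2669 N.
ΣF_y = 0: C_y + 2669.48 − 3150 − 3800·sin46° = 0 → C_y = 3214 N.
ΣF_x = 0: C_x + 3800·cos46° = 0 → C_x = -2640 N.

C_x = -2640 N, C_y = 3214 N, D_y = 2669 N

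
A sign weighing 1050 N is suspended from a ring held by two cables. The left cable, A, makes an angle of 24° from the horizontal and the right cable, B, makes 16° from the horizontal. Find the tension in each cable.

ΣF_x = 0: −T_A·cos24° + T_B·cos16° = 0 → T_B = 0.950361·T_A.
ΣF_y = 0: T_A·sin24° + T_B·sin16° = 1050.
Substitute: T_A·(0.406737 + 0.950361·0.275637) = 1050 → T_A = 1570.23 ≈ 1570 N.
Then T_B = 0.950361 × 1570.23 = 1492 N.

T_A = 1570 N, T_B = 1492 N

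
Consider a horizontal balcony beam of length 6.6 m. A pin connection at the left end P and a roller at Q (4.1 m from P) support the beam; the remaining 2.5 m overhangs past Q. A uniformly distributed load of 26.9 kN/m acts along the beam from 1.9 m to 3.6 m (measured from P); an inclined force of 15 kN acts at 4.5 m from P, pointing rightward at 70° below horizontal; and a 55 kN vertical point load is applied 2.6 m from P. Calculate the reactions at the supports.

Resultant of the distributed load: 26.9 × 1.7 = 45.73 kN at 2.75 m from P.
Moments about P: Q_y·4.1 − (26.9·1.7)·2.75 − 15·sin70°·4.5 − 55·2.6 = 0 → Q_y = 332.187/4.1 = 81.0212 ≈ 81.02 kN.
ΣF_y = 0: P_y + 81.0212 − 26.9·1.7 − 15·sin70° − 55 = 0 → P_y = 33.80 kN.
ΣF_x = 0: P_x + 15·cos70° = 0 → P_x = -5.130 kN.

P_x = -5.130 kN, P_y = 33.80 kN, Q_y = 81.02 kN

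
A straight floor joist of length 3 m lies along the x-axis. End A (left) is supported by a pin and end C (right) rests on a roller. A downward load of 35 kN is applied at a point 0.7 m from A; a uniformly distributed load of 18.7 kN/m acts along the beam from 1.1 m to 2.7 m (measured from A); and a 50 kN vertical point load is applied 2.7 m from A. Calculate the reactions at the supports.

A_x = 0, A_y = 42.80 kN, C_y = 72.12 kN

Resultant of the distributed load: 18.7 × 1.6 = 29.92 kN at 1.9 m from A.
Moments about A: C_y·3 − 35·0.7 − (18.7·1.6)·1.9 − 50·2.7 = 0 → C_y = 216.348/3 = 72.116 ≈ 72.12 kN.
ΣF_y = 0: A_y + 72.116 − 35 − 18.7·1.6 − 50 = 0 → A_y = 42.80 kN.
ΣF_x = 0: no horizontal applied forces, so A_x = 0.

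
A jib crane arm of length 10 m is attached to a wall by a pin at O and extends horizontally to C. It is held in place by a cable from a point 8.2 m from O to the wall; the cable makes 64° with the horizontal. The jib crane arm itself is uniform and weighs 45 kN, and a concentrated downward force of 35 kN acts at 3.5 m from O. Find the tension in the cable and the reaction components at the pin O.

T = 47.15 kN, O_x = 20.67 kN, O_y = 37.62 kN

ΣM about O: T·sin64°·8.2 − 45·5 − 35·3.5 = 0 → T = 347.5/(8.2·0.898794) = 47.1499 ≈ 47.15 kN.
ΣF_x = 0: O_x − T·cos64° = 0 → O_x = 47.1499 × 0.438371 = 20.67 kN.
ΣF_y = 0: O_y + T·sin64° − 45 − 35 = 0 → O_y = 80 − 47.1499 × 0.898794 = 37.62 kN.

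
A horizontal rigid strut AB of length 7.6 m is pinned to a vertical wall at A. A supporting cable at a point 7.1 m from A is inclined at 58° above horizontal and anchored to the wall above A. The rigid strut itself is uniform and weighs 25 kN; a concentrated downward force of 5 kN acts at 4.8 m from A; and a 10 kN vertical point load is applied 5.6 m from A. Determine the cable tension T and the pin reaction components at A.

ΣM about A: T·sin58°·7.1 − 25·3.8 − 5·4.8 − 10·5.6 = 0 → T = 175/(7.1·0.848048) = 29.0643 ≈ 29.06 kN.
ΣF_x = 0: A_x − T·cos58° = 0 → A_x = 29.0643 × 0.529919 = 15.40 kN.
ΣF_y = 0: A_y + T·sin58° − 25 − 5 − 10 = 0 → A_y = 40 − 29.0643 × 0.848048 = 15.35 kN.

T = 29.06 kN, A_x = 15.40 kN, A_y = 15.35 kN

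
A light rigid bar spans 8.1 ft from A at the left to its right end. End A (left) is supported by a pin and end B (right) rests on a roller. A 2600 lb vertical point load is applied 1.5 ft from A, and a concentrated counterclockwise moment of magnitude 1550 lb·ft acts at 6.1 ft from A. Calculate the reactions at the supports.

A_x = 0, A_y = 2310 lb, B_y = 290.1 lb

Moments about A: B_y·8.1 − 2600·1.5 + 1550 = 0 → B_y = 2350/8.1 = 290.123 ≈ 290.1 lb.
ΣF_y = 0: A_y + 290.123 − 2600 = 0 → A_y = 2310 lb.
ΣF_x = 0: no horizontal applied forces, so A_x = 0.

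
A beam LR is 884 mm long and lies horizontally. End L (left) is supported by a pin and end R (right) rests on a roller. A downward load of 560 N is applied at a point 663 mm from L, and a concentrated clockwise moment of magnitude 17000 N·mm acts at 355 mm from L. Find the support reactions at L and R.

L_x = 0, L_y = 120.8 N, R_y = 439.2 N

ΣM about L: R_y·884 − 560·663 − 17000 = 0 → R_y = 388280/884 = 439.231 ≈ 439.2 N.
ΣF_y = 0: L_y + 439.231 − 560 = 0 → L_y = 120.8 N.
ΣF_x = 0: no horizontal applied forces, so L_x = 0.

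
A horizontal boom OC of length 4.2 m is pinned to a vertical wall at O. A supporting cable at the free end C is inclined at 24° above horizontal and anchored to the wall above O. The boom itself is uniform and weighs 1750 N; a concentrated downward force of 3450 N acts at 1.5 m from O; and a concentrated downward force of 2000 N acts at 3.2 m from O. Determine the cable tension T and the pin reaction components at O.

ΣM about O: T·sin24°·4.2 − 1750·2.1 − 3450·1.5 − 2000·3.2 = 0 → T = 15250/(4.2·0.406737) = 8927.03 ≈ 8927 N.
ΣF_x = 0: O_x − T·cos24° = 0 → O_x = 8927.03 × 0.913545 = 8155 N.
ΣF_y = 0: O_y + T·sin24° − 1750 − 3450 − 2000 = 0 → O_y = 7200 − 8927.03 × 0.406737 = 3569 N.

T = 8927 N, O_x = 8155 N, O_y = 3569 N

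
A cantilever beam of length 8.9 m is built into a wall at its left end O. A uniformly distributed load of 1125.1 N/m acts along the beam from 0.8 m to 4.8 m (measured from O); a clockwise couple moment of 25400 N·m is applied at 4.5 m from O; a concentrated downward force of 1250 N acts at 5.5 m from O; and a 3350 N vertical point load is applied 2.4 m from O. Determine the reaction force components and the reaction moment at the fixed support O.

O_x = 0, O_y = 9100 N, M_O = 52920 N·m

Resultant of the distributed load: 1125.1 × 4 = 4500.4 N at 2.8 m from O.
ΣF_x = 0: O_x = 0.
ΣF_y = 0: O_y − 1125.1·4 − 1250 − 3350 = 0 → O_y = 9100 N.
ΣM about O: M_O − (1125.1·4)·2.8 − 25400 − 1250·5.5 − 3350·2.4 = 0 → M_O = 52920 N·m.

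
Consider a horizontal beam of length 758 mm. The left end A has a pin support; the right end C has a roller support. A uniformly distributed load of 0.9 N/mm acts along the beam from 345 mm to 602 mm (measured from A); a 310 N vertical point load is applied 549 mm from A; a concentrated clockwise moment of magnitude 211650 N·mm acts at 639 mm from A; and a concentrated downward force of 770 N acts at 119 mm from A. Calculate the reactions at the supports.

Resultant of the distributed load: 0.9 × 257 = 231.3 N at 473.5 mm from A.
Taking moments about A: C_y·758 − (0.9·257)·473.5 − 310·549 − 211650 − 770·119 = 0 → C_y = 582990.55/758 = 769.117 ≈ 769.1 N.
ΣF_y = 0: A_y + 769.117 − 0.9·257 − 310 − 770 = 0 → A_y = 542.2 N.
ΣF_x = 0: no horizontal applied forces, so A_x = 0.

A_x = 0, A_y = 542.2 N, C_y = 769.1 N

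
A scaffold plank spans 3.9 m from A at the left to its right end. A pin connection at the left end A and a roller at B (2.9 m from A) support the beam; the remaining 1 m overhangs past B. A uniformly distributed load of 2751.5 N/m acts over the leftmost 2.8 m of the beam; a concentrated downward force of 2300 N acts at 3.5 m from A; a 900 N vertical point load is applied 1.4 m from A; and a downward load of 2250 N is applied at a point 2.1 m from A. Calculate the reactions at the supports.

A_x = 0, A_y = 4595 N, B_y = 8559 N

Resultant of the distributed load: 2751.5 × 2.8 = 7704.2 N at 1.4 m from A.
Taking moments about A: B_y·2.9 − (2751.5·2.8)·1.4 − 2300·3.5 − 900·1.4 − 2250·2.1 = 0 → B_y = 24820.88/2.9 = 8558.92 ≈ 8559 N.
ΣF_y = 0: A_y + 8558.92 − 2751.5·2.8 − 2300 − 900 − 2250 = 0 → A_y = 4595 N.
ΣF_x = 0: no horizontal applied forces, so A_x = 0.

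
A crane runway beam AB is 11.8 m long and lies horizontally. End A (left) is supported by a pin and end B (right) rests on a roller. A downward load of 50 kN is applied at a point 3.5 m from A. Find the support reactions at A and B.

A_x = 0, A_y = 35.17 kN, B_y = 14.83 kN

Taking moments about A: B_y·11.8 − 50·3.5 = 0 → B_y = 175/11.8 = 14.8305 ≈ 14.83 kN.
ΣF_y = 0: A_y + 14.8305 − 50 = 0 → A_y = 35.17 kN.
ΣF_x = 0: no horizontal applied forces, so A_x = 0.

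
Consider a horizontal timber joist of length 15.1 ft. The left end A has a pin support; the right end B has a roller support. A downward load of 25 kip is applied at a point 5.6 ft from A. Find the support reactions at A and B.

A_x = 0, A_y = 15.73 kip, B_y = 9.272 kip

Moments about A: B_y·15.1 − 25·5.6 = 0 → B_y = 140/15.1 = 9.27152 ≈ 9.272 kip.
ΣF_y = 0: A_y + 9.27152 − 25 = 0 → A_y = 15.73 kip.
ΣF_x = 0: no horizontal applied forces, so A_x = 0.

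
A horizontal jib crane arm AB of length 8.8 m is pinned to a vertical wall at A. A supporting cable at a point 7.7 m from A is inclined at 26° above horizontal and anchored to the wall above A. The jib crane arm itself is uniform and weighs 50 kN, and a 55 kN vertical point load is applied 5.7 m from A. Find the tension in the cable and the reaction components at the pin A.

T = 158.1 kN, A_x = 142.1 kN, A_y = 35.71 kN

ΣM about A: T·sin26°·7.7 − 50·4.4 − 55·5.7 = 0 → T = 533.5/(7.7·0.438371) = 158.053 ≈ 158.1 kN.
ΣF_x = 0: A_x − T·cos26° = 0 → A_x = 158.053 × 0.898794 = 142.1 kN.
ΣF_y = 0: A_y + T·sin26° − 50 − 55 = 0 → A_y = 105 − 158.053 × 0.438371 = 35.71 kN.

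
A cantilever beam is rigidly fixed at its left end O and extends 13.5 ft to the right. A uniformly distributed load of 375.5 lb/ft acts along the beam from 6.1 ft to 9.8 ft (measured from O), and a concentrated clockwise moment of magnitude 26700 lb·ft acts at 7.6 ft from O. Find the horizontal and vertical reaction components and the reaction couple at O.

Resultant of the distributed load: 375.5 × 3.7 = 1389.35 lb at 7.95 ft from O.
ΣF_x = 0: O_x = 0.
ΣF_y = 0: O_y − 375.5·3.7 = 0 → O_y = 1389 lb.
ΣM about O: M_O − (375.5·3.7)·7.95 − 26700 = 0 → M_O = 37750 lb·ft.

O_x = 0, O_y = 1389 lb, M_O = 37750 lb·ft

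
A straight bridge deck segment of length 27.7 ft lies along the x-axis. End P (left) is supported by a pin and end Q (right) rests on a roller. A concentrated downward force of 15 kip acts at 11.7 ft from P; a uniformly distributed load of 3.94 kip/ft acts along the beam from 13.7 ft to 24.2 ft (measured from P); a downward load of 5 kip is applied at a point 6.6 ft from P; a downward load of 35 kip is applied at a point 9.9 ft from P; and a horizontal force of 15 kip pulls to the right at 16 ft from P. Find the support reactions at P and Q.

Resultant of the distributed load: 3.94 × 10.5 = 41.37 kip at 18.95 ft from P.
Moments about P: Q_y·27.7 − 15·11.7 − (3.94·10.5)·18.95 − 5·6.6 − 35·9.9 = 0 → Q_y = 1338.9615/27.7 = 48.338 ≈ 48.34 kip.
ΣF_y = 0: P_y + 48.338 − 15 − 3.94·10.5 − 5 − 35 = 0 → P_y = 48.03 kip.
ΣF_x = 0: P_x + 15 = 0 → P_x = -15.00 kip.

P_x = -15.00 kip, P_y = 48.03 kip, Q_y = 48.34 kip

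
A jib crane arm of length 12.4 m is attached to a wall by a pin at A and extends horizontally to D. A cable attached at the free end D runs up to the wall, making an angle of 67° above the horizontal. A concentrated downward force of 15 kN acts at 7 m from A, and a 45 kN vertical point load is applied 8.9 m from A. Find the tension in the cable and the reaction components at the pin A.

ΣM about A: T·sin67°·12.4 − 15·7 − 45·8.9 = 0 → T = 505.5/(12.4·0.920505) = 44.2867 ≈ 44.29 kN.
ΣF_x = 0: A_x − T·cos67° = 0 → A_x = 44.2867 × 0.390731 = 17.30 kN.
ΣF_y = 0: A_y + T·sin67° − 15 − 45 = 0 → A_y = 60 − 44.2867 × 0.920505 = 19.23 kN.

T = 44.29 kN, A_x = 17.30 kN, A_y = 19.23 kN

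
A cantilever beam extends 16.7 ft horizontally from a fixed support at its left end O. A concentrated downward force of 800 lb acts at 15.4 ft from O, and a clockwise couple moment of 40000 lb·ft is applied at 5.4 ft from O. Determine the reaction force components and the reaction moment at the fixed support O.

O_x = 0, O_y = 800.0 lb, M_O = 52320 lb·ft

ΣF_x = 0: O_x = 0.
ΣF_y = 0: O_y − 800 = 0 → O_y = 800.0 lb.
ΣM about O: M_O − 800·15.4 − 40000 = 0 → M_O = 52320 lb·ft.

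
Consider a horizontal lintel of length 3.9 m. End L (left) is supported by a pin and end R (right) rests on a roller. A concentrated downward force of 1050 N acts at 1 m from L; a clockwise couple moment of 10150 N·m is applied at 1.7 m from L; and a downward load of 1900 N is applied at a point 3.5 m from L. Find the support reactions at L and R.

L_x = 0, L_y = -1627 N, R_y = 4577 N

Taking moments about L: R_y·3.9 − 1050·1 − 10150 − 1900·3.5 = 0 → R_y = 17850/3.9 = 4576.92 ≈ 4577 N.
ΣF_y = 0: L_y + 4576.92 − 1050 − 1900 = 0 → L_y = -1627 N.
ΣF_x = 0: no horizontal applied forces, so L_x = 0.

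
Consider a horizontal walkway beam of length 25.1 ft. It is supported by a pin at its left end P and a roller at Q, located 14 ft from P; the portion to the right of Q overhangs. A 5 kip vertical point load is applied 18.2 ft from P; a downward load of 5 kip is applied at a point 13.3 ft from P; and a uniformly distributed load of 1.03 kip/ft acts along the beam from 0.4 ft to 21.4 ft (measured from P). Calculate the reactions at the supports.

Resultant of the distributed load: 1.03 × 21 = 21.63 kip at 10.9 ft from P.
Moments about P: Q_y·14 − 5·18.2 − 5·13.3 − (1.03·21)·10.9 = 0 → Q_y = 393.267/14 = 28.0905 ≈ 28.09 kip.
ΣF_y = 0: P_y + 28.0905 − 5 − 5 − 1.03·21 = 0 → P_y = 3.540 kip.
ΣF_x = 0: no horizontal applied forces, so P_x = 0.

P_x = 0, P_y = 3.540 kip, Q_y = 28.09 kip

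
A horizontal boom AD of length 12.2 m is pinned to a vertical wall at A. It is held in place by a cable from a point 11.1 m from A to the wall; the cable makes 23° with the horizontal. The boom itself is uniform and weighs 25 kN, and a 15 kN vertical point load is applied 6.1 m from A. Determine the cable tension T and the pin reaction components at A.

ΣM about A: T·sin23°·11.1 − 25·6.1 − 15·6.1 = 0 → T = 244/(11.1·0.390731) = 56.2586 ≈ 56.26 kN.
ΣF_x = 0: A_x − T·cos23° = 0 → A_x = 56.2586 × 0.920505 = 51.79 kN.
ΣF_y = 0: A_y + T·sin23° − 25 − 15 = 0 → A_y = 40 − 56.2586 × 0.390731 = 18.02 kN.

T = 56.26 kN, A_x = 51.79 kN, A_y = 18.02 kN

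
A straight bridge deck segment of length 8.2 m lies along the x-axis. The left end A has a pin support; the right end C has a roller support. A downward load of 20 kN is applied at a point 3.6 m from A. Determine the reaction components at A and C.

A_x = 0, A_y = 11.22 kN, C_y = 8.780 kN

Taking moments about A: C_y·8.2 − 20·3.6 = 0 → C_y = 72/8.2 = 8.78049 ≈ 8.780 kN.
ΣF_y = 0: A_y + 8.78049 − 20 = 0 → A_y = 11.22 kN.
ΣF_x = 0: no horizontal applied forces, so A_x = 0.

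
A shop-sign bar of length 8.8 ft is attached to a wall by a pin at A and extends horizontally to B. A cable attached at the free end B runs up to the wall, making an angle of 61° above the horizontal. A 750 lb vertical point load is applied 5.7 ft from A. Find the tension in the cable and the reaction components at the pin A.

T = 555.4 lb, A_x = 269.3 lb, A_y = 264.2 lb

ΣM about A: T·sin61°·8.8 − 750·5.7 = 0 → T = 4275/(8.8·0.87462) = 555.436 ≈ 555.4 lb.
ΣF_x = 0: A_x − T·cos61° = 0 → A_x = 555.436 × 0.48481 = 269.3 lb.
ΣF_y = 0: A_y + T·sin61° − 750 = 0 → A_y = 750 − 555.436 × 0.87462 = 264.2 lb.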